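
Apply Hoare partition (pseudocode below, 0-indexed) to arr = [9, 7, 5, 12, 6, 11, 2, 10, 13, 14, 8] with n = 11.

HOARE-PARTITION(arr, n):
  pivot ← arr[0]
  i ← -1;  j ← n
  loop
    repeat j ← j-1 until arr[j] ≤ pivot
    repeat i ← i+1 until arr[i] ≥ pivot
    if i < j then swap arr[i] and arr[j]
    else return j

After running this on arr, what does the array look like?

pivot = arr[0] = 9; i = -1, j = 11
j→10 (arr[10]=8≤9), i→0 (arr[0]=9≥9); i<j, swap → [8, 7, 5, 12, 6, 11, 2, 10, 13, 14, 9]
j→6 (arr[6]=2≤9), i→3 (arr[3]=12≥9); i<j, swap → [8, 7, 5, 2, 6, 11, 12, 10, 13, 14, 9]
j→4, i→5; i≥j, return j=4. arr = [8, 7, 5, 2, 6, 11, 12, 10, 13, 14, 9]

[8, 7, 5, 2, 6, 11, 12, 10, 13, 14, 9]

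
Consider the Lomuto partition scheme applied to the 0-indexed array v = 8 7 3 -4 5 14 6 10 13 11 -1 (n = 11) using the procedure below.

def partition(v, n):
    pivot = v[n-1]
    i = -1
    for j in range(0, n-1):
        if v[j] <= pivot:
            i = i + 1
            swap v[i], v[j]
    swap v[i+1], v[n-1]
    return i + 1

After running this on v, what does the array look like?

-4 -1 3 8 5 14 6 10 13 11 7

pivot = v[10] = -1; i = -1
j=0: v[0]=8 > -1 → no swap
j=1: v[1]=7 > -1 → no swap
j=2: v[2]=3 > -1 → no swap
j=3: v[3]=-4 ≤ -1 → i=0, swap v[0],v[3] → -4 7 3 8 5 14 6 10 13 11 -1
j=4: v[4]=5 > -1 → no swap
j=5: v[5]=14 > -1 → no swap
j=6: v[6]=6 > -1 → no swap
j=7: v[7]=10 > -1 → no swap
j=8: v[8]=13 > -1 → no swap
j=9: v[9]=11 > -1 → no swap
final swap v[1],v[10] → -4 -1 3 8 5 14 6 10 13 11 7; return 1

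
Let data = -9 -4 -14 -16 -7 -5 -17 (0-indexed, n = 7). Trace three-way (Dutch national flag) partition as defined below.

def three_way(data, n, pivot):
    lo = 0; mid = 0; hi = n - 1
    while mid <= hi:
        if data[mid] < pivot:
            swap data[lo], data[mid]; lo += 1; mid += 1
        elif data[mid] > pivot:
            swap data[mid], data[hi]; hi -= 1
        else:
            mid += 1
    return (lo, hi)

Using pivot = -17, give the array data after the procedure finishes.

lo=0 mid=0 hi=6
-9>-17: swap(0,6), hi=5 ⇒ -17 -4 -14 -16 -7 -5 -9
-17=-17: mid=1
-4>-17: swap(1,5), hi=4 ⇒ -17 -5 -14 -16 -7 -4 -9
-5>-17: swap(1,4), hi=3 ⇒ -17 -7 -14 -16 -5 -4 -9
-7>-17: swap(1,3), hi=2 ⇒ -17 -16 -14 -7 -5 -4 -9
-16>-17: swap(1,2), hi=1 ⇒ -17 -14 -16 -7 -5 -4 -9
-14>-17: swap(1,1), hi=0 ⇒ -17 -14 -16 -7 -5 -4 -9
done. lo=0 hi=0; data=-17 -14 -16 -7 -5 -4 -9

-17 -14 -16 -7 -5 -4 -9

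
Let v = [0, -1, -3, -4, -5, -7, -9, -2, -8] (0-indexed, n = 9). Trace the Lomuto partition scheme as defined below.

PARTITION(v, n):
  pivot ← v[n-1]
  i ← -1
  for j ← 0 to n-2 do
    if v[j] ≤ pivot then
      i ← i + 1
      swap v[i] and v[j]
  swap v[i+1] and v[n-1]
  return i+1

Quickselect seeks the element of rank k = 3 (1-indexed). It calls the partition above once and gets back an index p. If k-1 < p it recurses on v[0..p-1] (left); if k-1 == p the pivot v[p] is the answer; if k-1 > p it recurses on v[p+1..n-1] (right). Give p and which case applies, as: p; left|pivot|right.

1; right

pivot = v[8] = -8; i = -1
j=0: v[0]=0 > -8 → no swap
j=1: v[1]=-1 > -8 → no swap
j=2: v[2]=-3 > -8 → no swap
j=3: v[3]=-4 > -8 → no swap
j=4: v[4]=-5 > -8 → no swap
j=5: v[5]=-7 > -8 → no swap
j=6: v[6]=-9 ≤ -8 → i=0, swap v[0],v[6] → [-9, -1, -3, -4, -5, -7, 0, -2, -8]
j=7: v[7]=-2 > -8 → no swap
final swap v[1],v[8] → [-9, -8, -3, -4, -5, -7, 0, -2, -1]; return 1
p = 1; k-1 = 2 > 1 ⇒ right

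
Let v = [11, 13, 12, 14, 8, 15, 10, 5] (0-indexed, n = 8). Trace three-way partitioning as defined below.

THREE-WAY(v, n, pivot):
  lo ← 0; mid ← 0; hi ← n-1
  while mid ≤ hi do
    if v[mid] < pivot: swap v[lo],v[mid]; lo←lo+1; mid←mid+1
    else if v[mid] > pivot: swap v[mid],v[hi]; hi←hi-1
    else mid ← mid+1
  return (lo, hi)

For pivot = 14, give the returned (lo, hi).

(6, 6)

lo=0 mid=0 hi=7
11<14: swap(0,0), lo=1 mid=1 ⇒ [11, 13, 12, 14, 8, 15, 10, 5]
13<14: swap(1,1), lo=2 mid=2 ⇒ [11, 13, 12, 14, 8, 15, 10, 5]
12<14: swap(2,2), lo=3 mid=3 ⇒ [11, 13, 12, 14, 8, 15, 10, 5]
14=14: mid=4
8<14: swap(3,4), lo=4 mid=5 ⇒ [11, 13, 12, 8, 14, 15, 10, 5]
15>14: swap(5,7), hi=6 ⇒ [11, 13, 12, 8, 14, 5, 10, 15]
5<14: swap(4,5), lo=5 mid=6 ⇒ [11, 13, 12, 8, 5, 14, 10, 15]
10<14: swap(5,6), lo=6 mid=7 ⇒ [11, 13, 12, 8, 5, 10, 14, 15]
done. lo=6 hi=6; v=[11, 13, 12, 8, 5, 10, 14, 15]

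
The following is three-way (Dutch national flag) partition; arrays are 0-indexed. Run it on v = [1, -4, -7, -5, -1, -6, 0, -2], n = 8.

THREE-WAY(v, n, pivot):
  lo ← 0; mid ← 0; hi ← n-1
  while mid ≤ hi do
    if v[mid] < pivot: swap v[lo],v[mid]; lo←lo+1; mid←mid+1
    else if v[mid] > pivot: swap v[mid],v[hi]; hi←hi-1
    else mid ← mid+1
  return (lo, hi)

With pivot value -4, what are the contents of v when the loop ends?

lo=0 mid=0 hi=7
1>-4: swap(0,7), hi=6 ⇒ [-2, -4, -7, -5, -1, -6, 0, 1]
-2>-4: swap(0,6), hi=5 ⇒ [0, -4, -7, -5, -1, -6, -2, 1]
0>-4: swap(0,5), hi=4 ⇒ [-6, -4, -7, -5, -1, 0, -2, 1]
-6<-4: swap(0,0), lo=1 mid=1 ⇒ [-6, -4, -7, -5, -1, 0, -2, 1]
-4=-4: mid=2
-7<-4: swap(1,2), lo=2 mid=3 ⇒ [-6, -7, -4, -5, -1, 0, -2, 1]
-5<-4: swap(2,3), lo=3 mid=4 ⇒ [-6, -7, -5, -4, -1, 0, -2, 1]
-1>-4: swap(4,4), hi=3 ⇒ [-6, -7, -5, -4, -1, 0, -2, 1]
done. lo=3 hi=3; v=[-6, -7, -5, -4, -1, 0, -2, 1]

[-6, -7, -5, -4, -1, 0, -2, 1]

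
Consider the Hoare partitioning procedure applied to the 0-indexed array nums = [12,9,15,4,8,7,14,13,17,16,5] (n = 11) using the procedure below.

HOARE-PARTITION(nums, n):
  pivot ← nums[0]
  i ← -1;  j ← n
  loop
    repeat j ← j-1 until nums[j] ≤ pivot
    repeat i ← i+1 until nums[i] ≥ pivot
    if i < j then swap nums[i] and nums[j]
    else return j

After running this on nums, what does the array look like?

[5,9,7,4,8,15,14,13,17,16,12]

pivot=12
j stops at 10 (5), i stops at 0 (12); swap ⇒ [5,9,15,4,8,7,14,13,17,16,12]
j stops at 5 (7), i stops at 2 (15); swap ⇒ [5,9,7,4,8,15,14,13,17,16,12]
j stops at 4, i stops at 5; i≥j ⇒ return 4. nums=[5,9,7,4,8,15,14,13,17,16,12]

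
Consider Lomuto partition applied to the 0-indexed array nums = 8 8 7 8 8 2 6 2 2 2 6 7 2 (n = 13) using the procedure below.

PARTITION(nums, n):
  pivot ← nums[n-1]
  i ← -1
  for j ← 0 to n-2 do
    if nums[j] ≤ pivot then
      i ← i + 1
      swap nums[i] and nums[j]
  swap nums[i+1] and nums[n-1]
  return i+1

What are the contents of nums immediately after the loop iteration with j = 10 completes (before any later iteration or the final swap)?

pivot = nums[12] = 2; i = -1
j=0: nums[0]=8 > 2 → no swap
j=1: nums[1]=8 > 2 → no swap
j=2: nums[2]=7 > 2 → no swap
j=3: nums[3]=8 > 2 → no swap
j=4: nums[4]=8 > 2 → no swap
j=5: nums[5]=2 ≤ 2 → i=0, swap nums[0],nums[5] → 2 8 7 8 8 8 6 2 2 2 6 7 2
j=6: nums[6]=6 > 2 → no swap
j=7: nums[7]=2 ≤ 2 → i=1, swap nums[1],nums[7] → 2 2 7 8 8 8 6 8 2 2 6 7 2
j=8: nums[8]=2 ≤ 2 → i=2, swap nums[2],nums[8] → 2 2 2 8 8 8 6 8 7 2 6 7 2
j=9: nums[9]=2 ≤ 2 → i=3, swap nums[3],nums[9] → 2 2 2 2 8 8 6 8 7 8 6 7 2
j=10: nums[10]=6 > 2 → no swap
(after j=10) nums = 2 2 2 2 8 8 6 8 7 8 6 7 2

2 2 2 2 8 8 6 8 7 8 6 7 2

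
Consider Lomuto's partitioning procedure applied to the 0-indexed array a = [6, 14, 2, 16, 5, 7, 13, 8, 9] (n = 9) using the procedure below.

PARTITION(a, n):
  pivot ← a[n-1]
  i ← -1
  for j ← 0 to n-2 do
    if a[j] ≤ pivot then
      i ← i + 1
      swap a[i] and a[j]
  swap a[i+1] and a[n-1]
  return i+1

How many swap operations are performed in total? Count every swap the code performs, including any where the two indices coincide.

6

pivot = a[8] = 9; i = -1
j=0: a[0]=6 ≤ 9 → i=0, swap a[0],a[0] (no change) → [6, 14, 2, 16, 5, 7, 13, 8, 9]
j=1: a[1]=14 > 9 → no swap
j=2: a[2]=2 ≤ 9 → i=1, swap a[1],a[2] → [6, 2, 14, 16, 5, 7, 13, 8, 9]
j=3: a[3]=16 > 9 → no swap
j=4: a[4]=5 ≤ 9 → i=2, swap a[2],a[4] → [6, 2, 5, 16, 14, 7, 13, 8, 9]
j=5: a[5]=7 ≤ 9 → i=3, swap a[3],a[5] → [6, 2, 5, 7, 14, 16, 13, 8, 9]
j=6: a[6]=13 > 9 → no swap
j=7: a[7]=8 ≤ 9 → i=4, swap a[4],a[7] → [6, 2, 5, 7, 8, 16, 13, 14, 9]
final swap a[5],a[8] → [6, 2, 5, 7, 8, 9, 13, 14, 16]; return 5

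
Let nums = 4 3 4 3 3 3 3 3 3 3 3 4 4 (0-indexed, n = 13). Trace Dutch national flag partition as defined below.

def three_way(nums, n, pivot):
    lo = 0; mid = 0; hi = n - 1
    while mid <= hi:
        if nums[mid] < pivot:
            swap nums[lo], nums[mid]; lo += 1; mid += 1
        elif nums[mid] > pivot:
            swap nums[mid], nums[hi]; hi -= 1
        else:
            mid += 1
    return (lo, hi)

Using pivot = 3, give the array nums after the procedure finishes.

lo=0 mid=0 hi=12
4>3: swap(0,12), hi=11 ⇒ 4 3 4 3 3 3 3 3 3 3 3 4 4
4>3: swap(0,11), hi=10 ⇒ 4 3 4 3 3 3 3 3 3 3 3 4 4
4>3: swap(0,10), hi=9 ⇒ 3 3 4 3 3 3 3 3 3 3 4 4 4
3=3: mid=1
3=3: mid=2
4>3: swap(2,9), hi=8 ⇒ 3 3 3 3 3 3 3 3 3 4 4 4 4
3=3: mid=3
3=3: mid=4
3=3: mid=5
3=3: mid=6
3=3: mid=7
3=3: mid=8
3=3: mid=9
done. lo=0 hi=8; nums=3 3 3 3 3 3 3 3 3 4 4 4 4

3 3 3 3 3 3 3 3 3 4 4 4 4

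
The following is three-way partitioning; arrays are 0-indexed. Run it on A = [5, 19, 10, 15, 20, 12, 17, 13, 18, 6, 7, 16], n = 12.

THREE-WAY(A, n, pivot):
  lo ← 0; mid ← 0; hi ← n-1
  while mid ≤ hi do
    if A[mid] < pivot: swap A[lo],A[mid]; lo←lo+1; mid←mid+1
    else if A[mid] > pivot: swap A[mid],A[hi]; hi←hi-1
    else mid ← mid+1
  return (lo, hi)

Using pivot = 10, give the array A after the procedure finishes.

lo=0 mid=0 hi=11
5<10: swap(0,0), lo=1 mid=1 ⇒ [5, 19, 10, 15, 20, 12, 17, 13, 18, 6, 7, 16]
19>10: swap(1,11), hi=10 ⇒ [5, 16, 10, 15, 20, 12, 17, 13, 18, 6, 7, 19]
16>10: swap(1,10), hi=9 ⇒ [5, 7, 10, 15, 20, 12, 17, 13, 18, 6, 16, 19]
7<10: swap(1,1), lo=2 mid=2 ⇒ [5, 7, 10, 15, 20, 12, 17, 13, 18, 6, 16, 19]
10=10: mid=3
15>10: swap(3,9), hi=8 ⇒ [5, 7, 10, 6, 20, 12, 17, 13, 18, 15, 16, 19]
6<10: swap(2,3), lo=3 mid=4 ⇒ [5, 7, 6, 10, 20, 12, 17, 13, 18, 15, 16, 19]
20>10: swap(4,8), hi=7 ⇒ [5, 7, 6, 10, 18, 12, 17, 13, 20, 15, 16, 19]
18>10: swap(4,7), hi=6 ⇒ [5, 7, 6, 10, 13, 12, 17, 18, 20, 15, 16, 19]
13>10: swap(4,6), hi=5 ⇒ [5, 7, 6, 10, 17, 12, 13, 18, 20, 15, 16, 19]
17>10: swap(4,5), hi=4 ⇒ [5, 7, 6, 10, 12, 17, 13, 18, 20, 15, 16, 19]
12>10: swap(4,4), hi=3 ⇒ [5, 7, 6, 10, 12, 17, 13, 18, 20, 15, 16, 19]
done. lo=3 hi=3; A=[5, 7, 6, 10, 12, 17, 13, 18, 20, 15, 16, 19]

[5, 7, 6, 10, 12, 17, 13, 18, 20, 15, 16, 19]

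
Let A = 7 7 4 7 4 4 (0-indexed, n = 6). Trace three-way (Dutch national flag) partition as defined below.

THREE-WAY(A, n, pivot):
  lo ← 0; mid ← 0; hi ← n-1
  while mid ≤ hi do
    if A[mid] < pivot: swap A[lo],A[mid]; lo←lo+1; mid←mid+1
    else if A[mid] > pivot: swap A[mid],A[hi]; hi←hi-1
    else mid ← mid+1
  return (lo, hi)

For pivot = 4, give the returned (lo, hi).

lo=0 mid=0 hi=5
7>4: swap(0,5), hi=4 ⇒ 4 7 4 7 4 7
4=4: mid=1
7>4: swap(1,4), hi=3 ⇒ 4 4 4 7 7 7
4=4: mid=2
4=4: mid=3
7>4: swap(3,3), hi=2 ⇒ 4 4 4 7 7 7
done. lo=0 hi=2; A=4 4 4 7 7 7

(0, 2)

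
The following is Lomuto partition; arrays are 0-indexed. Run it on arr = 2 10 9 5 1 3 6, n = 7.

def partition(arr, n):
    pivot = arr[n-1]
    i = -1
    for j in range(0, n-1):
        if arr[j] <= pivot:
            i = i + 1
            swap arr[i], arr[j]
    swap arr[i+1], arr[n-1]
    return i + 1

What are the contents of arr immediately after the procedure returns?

pivot = arr[6] = 6; i = -1
j=0: arr[0]=2 ≤ 6 → i=0, swap arr[0],arr[0] (no change) → 2 10 9 5 1 3 6
j=1: arr[1]=10 > 6 → no swap
j=2: arr[2]=9 > 6 → no swap
j=3: arr[3]=5 ≤ 6 → i=1, swap arr[1],arr[3] → 2 5 9 10 1 3 6
j=4: arr[4]=1 ≤ 6 → i=2, swap arr[2],arr[4] → 2 5 1 10 9 3 6
j=5: arr[5]=3 ≤ 6 → i=3, swap arr[3],arr[5] → 2 5 1 3 9 10 6
final swap arr[4],arr[6] → 2 5 1 3 6 10 9; return 4

2 5 1 3 6 10 9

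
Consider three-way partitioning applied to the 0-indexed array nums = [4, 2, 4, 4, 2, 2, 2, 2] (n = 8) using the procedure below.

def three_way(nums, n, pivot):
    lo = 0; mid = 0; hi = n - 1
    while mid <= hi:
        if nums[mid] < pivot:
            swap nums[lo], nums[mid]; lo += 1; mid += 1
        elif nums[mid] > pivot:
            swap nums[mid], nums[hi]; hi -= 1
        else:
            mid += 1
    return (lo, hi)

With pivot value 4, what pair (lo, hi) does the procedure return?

pivot = 4; lo=0, mid=0, hi=7
nums[mid]=4=4: mid=1
nums[mid]=2<4: swap nums[0],nums[1]; lo=1,mid=2 → [2, 4, 4, 4, 2, 2, 2, 2]
nums[mid]=4=4: mid=3
nums[mid]=4=4: mid=4
nums[mid]=2<4: swap nums[1],nums[4]; lo=2,mid=5 → [2, 2, 4, 4, 4, 2, 2, 2]
nums[mid]=2<4: swap nums[2],nums[5]; lo=3,mid=6 → [2, 2, 2, 4, 4, 4, 2, 2]
nums[mid]=2<4: swap nums[3],nums[6]; lo=4,mid=7 → [2, 2, 2, 2, 4, 4, 4, 2]
nums[mid]=2<4: swap nums[4],nums[7]; lo=5,mid=8 → [2, 2, 2, 2, 2, 4, 4, 4]
end: lo=5, hi=7; nums = [2, 2, 2, 2, 2, 4, 4, 4]

(5, 7)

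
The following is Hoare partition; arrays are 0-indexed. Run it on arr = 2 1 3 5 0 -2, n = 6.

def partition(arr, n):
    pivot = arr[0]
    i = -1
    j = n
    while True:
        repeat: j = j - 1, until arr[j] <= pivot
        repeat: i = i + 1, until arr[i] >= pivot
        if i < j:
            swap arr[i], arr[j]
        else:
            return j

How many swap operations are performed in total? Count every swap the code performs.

2

pivot = arr[0] = 2; i = -1, j = 6
j→5 (arr[5]=-2≤2), i→0 (arr[0]=2≥2); i<j, swap → -2 1 3 5 0 2
j→4 (arr[4]=0≤2), i→2 (arr[2]=3≥2); i<j, swap → -2 1 0 5 3 2
j→2, i→3; i≥j, return j=2. arr = -2 1 0 5 3 2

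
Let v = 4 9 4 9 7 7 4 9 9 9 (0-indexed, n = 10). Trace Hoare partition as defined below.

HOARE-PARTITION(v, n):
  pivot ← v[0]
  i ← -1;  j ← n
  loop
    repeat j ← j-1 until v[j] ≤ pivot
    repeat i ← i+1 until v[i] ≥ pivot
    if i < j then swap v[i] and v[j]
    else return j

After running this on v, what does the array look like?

4 4 9 9 7 7 4 9 9 9

pivot = v[0] = 4; i = -1, j = 10
j→6 (v[6]=4≤4), i→0 (v[0]=4≥4); i<j, swap → 4 9 4 9 7 7 4 9 9 9
j→2 (v[2]=4≤4), i→1 (v[1]=9≥4); i<j, swap → 4 4 9 9 7 7 4 9 9 9
j→1, i→2; i≥j, return j=1. v = 4 4 9 9 7 7 4 9 9 9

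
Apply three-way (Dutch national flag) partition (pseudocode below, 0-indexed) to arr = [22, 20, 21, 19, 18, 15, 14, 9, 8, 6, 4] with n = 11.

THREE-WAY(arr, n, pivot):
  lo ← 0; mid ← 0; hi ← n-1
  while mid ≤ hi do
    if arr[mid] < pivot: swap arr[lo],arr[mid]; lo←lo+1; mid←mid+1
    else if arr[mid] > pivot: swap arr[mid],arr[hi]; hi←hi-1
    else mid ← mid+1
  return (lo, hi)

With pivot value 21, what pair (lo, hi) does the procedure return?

pivot = 21; lo=0, mid=0, hi=10
arr[mid]=22>21: swap arr[0],arr[10]; hi=9 → [4, 20, 21, 19, 18, 15, 14, 9, 8, 6, 22]
arr[mid]=4<21: swap arr[0],arr[0]; lo=1,mid=1 → [4, 20, 21, 19, 18, 15, 14, 9, 8, 6, 22]
arr[mid]=20<21: swap arr[1],arr[1]; lo=2,mid=2 → [4, 20, 21, 19, 18, 15, 14, 9, 8, 6, 22]
arr[mid]=21=21: mid=3
arr[mid]=19<21: swap arr[2],arr[3]; lo=3,mid=4 → [4, 20, 19, 21, 18, 15, 14, 9, 8, 6, 22]
arr[mid]=18<21: swap arr[3],arr[4]; lo=4,mid=5 → [4, 20, 19, 18, 21, 15, 14, 9, 8, 6, 22]
arr[mid]=15<21: swap arr[4],arr[5]; lo=5,mid=6 → [4, 20, 19, 18, 15, 21, 14, 9, 8, 6, 22]
arr[mid]=14<21: swap arr[5],arr[6]; lo=6,mid=7 → [4, 20, 19, 18, 15, 14, 21, 9, 8, 6, 22]
arr[mid]=9<21: swap arr[6],arr[7]; lo=7,mid=8 → [4, 20, 19, 18, 15, 14, 9, 21, 8, 6, 22]
arr[mid]=8<21: swap arr[7],arr[8]; lo=8,mid=9 → [4, 20, 19, 18, 15, 14, 9, 8, 21, 6, 22]
arr[mid]=6<21: swap arr[8],arr[9]; lo=9,mid=10 → [4, 20, 19, 18, 15, 14, 9, 8, 6, 21, 22]
end: lo=9, hi=9; arr = [4, 20, 19, 18, 15, 14, 9, 8, 6, 21, 22]

(9, 9)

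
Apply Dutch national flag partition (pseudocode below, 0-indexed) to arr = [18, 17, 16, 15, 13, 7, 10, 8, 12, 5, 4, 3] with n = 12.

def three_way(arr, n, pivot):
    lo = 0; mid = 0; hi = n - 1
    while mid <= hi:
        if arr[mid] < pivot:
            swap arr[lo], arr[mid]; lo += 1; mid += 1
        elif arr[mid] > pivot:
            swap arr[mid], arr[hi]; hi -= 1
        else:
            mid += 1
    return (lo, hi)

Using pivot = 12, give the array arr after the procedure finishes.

[3, 4, 5, 8, 7, 10, 12, 13, 15, 16, 17, 18]

lo=0 mid=0 hi=11
18>12: swap(0,11), hi=10 ⇒ [3, 17, 16, 15, 13, 7, 10, 8, 12, 5, 4, 18]
3<12: swap(0,0), lo=1 mid=1 ⇒ [3, 17, 16, 15, 13, 7, 10, 8, 12, 5, 4, 18]
17>12: swap(1,10), hi=9 ⇒ [3, 4, 16, 15, 13, 7, 10, 8, 12, 5, 17, 18]
4<12: swap(1,1), lo=2 mid=2 ⇒ [3, 4, 16, 15, 13, 7, 10, 8, 12, 5, 17, 18]
16>12: swap(2,9), hi=8 ⇒ [3, 4, 5, 15, 13, 7, 10, 8, 12, 16, 17, 18]
5<12: swap(2,2), lo=3 mid=3 ⇒ [3, 4, 5, 15, 13, 7, 10, 8, 12, 16, 17, 18]
15>12: swap(3,8), hi=7 ⇒ [3, 4, 5, 12, 13, 7, 10, 8, 15, 16, 17, 18]
12=12: mid=4
13>12: swap(4,7), hi=6 ⇒ [3, 4, 5, 12, 8, 7, 10, 13, 15, 16, 17, 18]
8<12: swap(3,4), lo=4 mid=5 ⇒ [3, 4, 5, 8, 12, 7, 10, 13, 15, 16, 17, 18]
7<12: swap(4,5), lo=5 mid=6 ⇒ [3, 4, 5, 8, 7, 12, 10, 13, 15, 16, 17, 18]
10<12: swap(5,6), lo=6 mid=7 ⇒ [3, 4, 5, 8, 7, 10, 12, 13, 15, 16, 17, 18]
done. lo=6 hi=6; arr=[3, 4, 5, 8, 7, 10, 12, 13, 15, 16, 17, 18]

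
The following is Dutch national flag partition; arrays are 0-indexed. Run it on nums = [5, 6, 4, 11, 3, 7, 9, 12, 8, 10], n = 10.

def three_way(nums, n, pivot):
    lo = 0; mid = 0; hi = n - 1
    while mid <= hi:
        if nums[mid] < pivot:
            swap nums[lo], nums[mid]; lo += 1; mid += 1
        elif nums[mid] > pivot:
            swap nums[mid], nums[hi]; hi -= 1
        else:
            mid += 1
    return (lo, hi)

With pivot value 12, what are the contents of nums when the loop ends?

[5, 6, 4, 11, 3, 7, 9, 8, 10, 12]

lo=0 mid=0 hi=9
5<12: swap(0,0), lo=1 mid=1 ⇒ [5, 6, 4, 11, 3, 7, 9, 12, 8, 10]
6<12: swap(1,1), lo=2 mid=2 ⇒ [5, 6, 4, 11, 3, 7, 9, 12, 8, 10]
4<12: swap(2,2), lo=3 mid=3 ⇒ [5, 6, 4, 11, 3, 7, 9, 12, 8, 10]
11<12: swap(3,3), lo=4 mid=4 ⇒ [5, 6, 4, 11, 3, 7, 9, 12, 8, 10]
3<12: swap(4,4), lo=5 mid=5 ⇒ [5, 6, 4, 11, 3, 7, 9, 12, 8, 10]
7<12: swap(5,5), lo=6 mid=6 ⇒ [5, 6, 4, 11, 3, 7, 9, 12, 8, 10]
9<12: swap(6,6), lo=7 mid=7 ⇒ [5, 6, 4, 11, 3, 7, 9, 12, 8, 10]
12=12: mid=8
8<12: swap(7,8), lo=8 mid=9 ⇒ [5, 6, 4, 11, 3, 7, 9, 8, 12, 10]
10<12: swap(8,9), lo=9 mid=10 ⇒ [5, 6, 4, 11, 3, 7, 9, 8, 10, 12]
done. lo=9 hi=9; nums=[5, 6, 4, 11, 3, 7, 9, 8, 10, 12]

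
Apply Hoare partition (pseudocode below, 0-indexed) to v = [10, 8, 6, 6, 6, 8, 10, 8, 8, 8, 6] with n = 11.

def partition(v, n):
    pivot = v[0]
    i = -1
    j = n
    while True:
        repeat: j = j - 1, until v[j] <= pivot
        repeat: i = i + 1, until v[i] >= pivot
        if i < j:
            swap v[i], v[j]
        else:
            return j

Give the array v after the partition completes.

pivot = v[0] = 10; i = -1, j = 11
j→10 (v[10]=6≤10), i→0 (v[0]=10≥10); i<j, swap → [6, 8, 6, 6, 6, 8, 10, 8, 8, 8, 10]
j→9 (v[9]=8≤10), i→6 (v[6]=10≥10); i<j, swap → [6, 8, 6, 6, 6, 8, 8, 8, 8, 10, 10]
j→8, i→9; i≥j, return j=8. v = [6, 8, 6, 6, 6, 8, 8, 8, 8, 10, 10]

[6, 8, 6, 6, 6, 8, 8, 8, 8, 10, 10]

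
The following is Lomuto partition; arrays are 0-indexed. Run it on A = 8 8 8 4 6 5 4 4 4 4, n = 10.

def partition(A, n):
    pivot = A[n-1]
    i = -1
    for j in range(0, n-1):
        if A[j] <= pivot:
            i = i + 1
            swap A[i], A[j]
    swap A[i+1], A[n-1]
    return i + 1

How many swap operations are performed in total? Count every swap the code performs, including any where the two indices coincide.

5

pivot=4, i=-1
j=0: 8>4, skip
j=1: 8>4, skip
j=2: 8>4, skip
j=3: 4≤4, i=0, swap(0,3) ⇒ 4 8 8 8 6 5 4 4 4 4
j=4: 6>4, skip
j=5: 5>4, skip
j=6: 4≤4, i=1, swap(1,6) ⇒ 4 4 8 8 6 5 8 4 4 4
j=7: 4≤4, i=2, swap(2,7) ⇒ 4 4 4 8 6 5 8 8 4 4
j=8: 4≤4, i=3, swap(3,8) ⇒ 4 4 4 4 6 5 8 8 8 4
swap(4,9) ⇒ 4 4 4 4 4 5 8 8 8 6; return 4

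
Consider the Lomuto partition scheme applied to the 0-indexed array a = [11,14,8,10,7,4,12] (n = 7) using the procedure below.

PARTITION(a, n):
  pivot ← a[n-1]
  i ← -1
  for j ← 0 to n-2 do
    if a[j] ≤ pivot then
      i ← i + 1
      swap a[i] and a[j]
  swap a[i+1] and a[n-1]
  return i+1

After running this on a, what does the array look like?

[11,8,10,7,4,12,14]

pivot=12, i=-1
j=0: 11≤12, i=0, swap(0,0) ⇒ [11,14,8,10,7,4,12]
j=1: 14>12, skip
j=2: 8≤12, i=1, swap(1,2) ⇒ [11,8,14,10,7,4,12]
j=3: 10≤12, i=2, swap(2,3) ⇒ [11,8,10,14,7,4,12]
j=4: 7≤12, i=3, swap(3,4) ⇒ [11,8,10,7,14,4,12]
j=5: 4≤12, i=4, swap(4,5) ⇒ [11,8,10,7,4,14,12]
swap(5,6) ⇒ [11,8,10,7,4,12,14]; return 5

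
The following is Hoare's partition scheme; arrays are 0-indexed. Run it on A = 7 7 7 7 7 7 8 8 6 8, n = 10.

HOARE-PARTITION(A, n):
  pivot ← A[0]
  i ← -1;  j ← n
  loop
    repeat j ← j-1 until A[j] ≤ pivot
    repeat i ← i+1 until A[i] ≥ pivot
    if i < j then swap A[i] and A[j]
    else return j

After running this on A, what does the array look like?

pivot=7
j stops at 8 (6), i stops at 0 (7); swap ⇒ 6 7 7 7 7 7 8 8 7 8
j stops at 5 (7), i stops at 1 (7); swap ⇒ 6 7 7 7 7 7 8 8 7 8
j stops at 4 (7), i stops at 2 (7); swap ⇒ 6 7 7 7 7 7 8 8 7 8
j stops at 3, i stops at 3; i≥j ⇒ return 3. A=6 7 7 7 7 7 8 8 7 8

6 7 7 7 7 7 8 8 7 8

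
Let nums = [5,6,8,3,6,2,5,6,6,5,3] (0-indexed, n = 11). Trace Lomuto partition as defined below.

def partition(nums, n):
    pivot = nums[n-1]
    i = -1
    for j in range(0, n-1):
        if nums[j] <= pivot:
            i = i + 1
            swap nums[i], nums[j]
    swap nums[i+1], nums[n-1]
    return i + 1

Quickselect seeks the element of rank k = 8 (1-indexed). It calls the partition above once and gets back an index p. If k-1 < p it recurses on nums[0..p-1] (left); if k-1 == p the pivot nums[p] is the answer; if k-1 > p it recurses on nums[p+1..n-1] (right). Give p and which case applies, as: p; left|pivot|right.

pivot=3, i=-1
j=0: 5>3, skip
j=1: 6>3, skip
j=2: 8>3, skip
j=3: 3≤3, i=0, swap(0,3) ⇒ [3,6,8,5,6,2,5,6,6,5,3]
j=4: 6>3, skip
j=5: 2≤3, i=1, swap(1,5) ⇒ [3,2,8,5,6,6,5,6,6,5,3]
j=6: 5>3, skip
j=7: 6>3, skip
j=8: 6>3, skip
j=9: 5>3, skip
swap(2,10) ⇒ [3,2,3,5,6,6,5,6,6,5,8]; return 2
p = 2; k-1 = 7 > 2 ⇒ right

2; right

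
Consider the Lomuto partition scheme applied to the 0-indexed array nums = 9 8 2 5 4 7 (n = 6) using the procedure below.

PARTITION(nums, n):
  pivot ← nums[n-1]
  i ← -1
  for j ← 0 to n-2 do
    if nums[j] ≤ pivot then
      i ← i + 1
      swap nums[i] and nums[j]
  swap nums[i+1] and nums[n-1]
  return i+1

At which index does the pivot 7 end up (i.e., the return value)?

3

pivot = nums[5] = 7; i = -1
j=0: nums[0]=9 > 7 → no swap
j=1: nums[1]=8 > 7 → no swap
j=2: nums[2]=2 ≤ 7 → i=0, swap nums[0],nums[2] → 2 8 9 5 4 7
j=3: nums[3]=5 ≤ 7 → i=1, swap nums[1],nums[3] → 2 5 9 8 4 7
j=4: nums[4]=4 ≤ 7 → i=2, swap nums[2],nums[4] → 2 5 4 8 9 7
final swap nums[3],nums[5] → 2 5 4 7 9 8; return 3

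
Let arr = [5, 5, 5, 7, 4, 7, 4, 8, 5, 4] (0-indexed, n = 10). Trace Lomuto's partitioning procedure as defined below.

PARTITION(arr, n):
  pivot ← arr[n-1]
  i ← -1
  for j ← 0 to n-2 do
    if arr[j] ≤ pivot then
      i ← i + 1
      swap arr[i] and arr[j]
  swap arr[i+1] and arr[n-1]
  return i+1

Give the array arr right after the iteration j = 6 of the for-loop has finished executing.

pivot = arr[9] = 4; i = -1
j=0: arr[0]=5 > 4 → no swap
j=1: arr[1]=5 > 4 → no swap
j=2: arr[2]=5 > 4 → no swap
j=3: arr[3]=7 > 4 → no swap
j=4: arr[4]=4 ≤ 4 → i=0, swap arr[0],arr[4] → [4, 5, 5, 7, 5, 7, 4, 8, 5, 4]
j=5: arr[5]=7 > 4 → no swap
j=6: arr[6]=4 ≤ 4 → i=1, swap arr[1],arr[6] → [4, 4, 5, 7, 5, 7, 5, 8, 5, 4]
(after j=6) arr = [4, 4, 5, 7, 5, 7, 5, 8, 5, 4]

[4, 4, 5, 7, 5, 7, 5, 8, 5, 4]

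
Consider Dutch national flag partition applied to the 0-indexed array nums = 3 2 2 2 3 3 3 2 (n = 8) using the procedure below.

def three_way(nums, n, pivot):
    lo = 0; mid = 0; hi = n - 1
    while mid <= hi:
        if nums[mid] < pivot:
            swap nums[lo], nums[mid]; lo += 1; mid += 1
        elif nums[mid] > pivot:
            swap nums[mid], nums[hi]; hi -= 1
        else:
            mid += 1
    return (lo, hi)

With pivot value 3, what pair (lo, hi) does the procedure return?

lo=0 mid=0 hi=7
3=3: mid=1
2<3: swap(0,1), lo=1 mid=2 ⇒ 2 3 2 2 3 3 3 2
2<3: swap(1,2), lo=2 mid=3 ⇒ 2 2 3 2 3 3 3 2
2<3: swap(2,3), lo=3 mid=4 ⇒ 2 2 2 3 3 3 3 2
3=3: mid=5
3=3: mid=6
3=3: mid=7
2<3: swap(3,7), lo=4 mid=8 ⇒ 2 2 2 2 3 3 3 3
done. lo=4 hi=7; nums=2 2 2 2 3 3 3 3

(4, 7)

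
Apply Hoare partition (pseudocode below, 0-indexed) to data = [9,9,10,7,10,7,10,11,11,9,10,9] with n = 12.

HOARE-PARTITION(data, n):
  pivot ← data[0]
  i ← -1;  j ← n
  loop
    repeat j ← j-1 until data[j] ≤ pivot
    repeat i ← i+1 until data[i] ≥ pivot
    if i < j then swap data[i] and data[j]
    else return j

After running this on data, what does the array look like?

pivot=9
j stops at 11 (9), i stops at 0 (9); swap ⇒ [9,9,10,7,10,7,10,11,11,9,10,9]
j stops at 9 (9), i stops at 1 (9); swap ⇒ [9,9,10,7,10,7,10,11,11,9,10,9]
j stops at 5 (7), i stops at 2 (10); swap ⇒ [9,9,7,7,10,10,10,11,11,9,10,9]
j stops at 3, i stops at 4; i≥j ⇒ return 3. data=[9,9,7,7,10,10,10,11,11,9,10,9]

[9,9,7,7,10,10,10,11,11,9,10,9]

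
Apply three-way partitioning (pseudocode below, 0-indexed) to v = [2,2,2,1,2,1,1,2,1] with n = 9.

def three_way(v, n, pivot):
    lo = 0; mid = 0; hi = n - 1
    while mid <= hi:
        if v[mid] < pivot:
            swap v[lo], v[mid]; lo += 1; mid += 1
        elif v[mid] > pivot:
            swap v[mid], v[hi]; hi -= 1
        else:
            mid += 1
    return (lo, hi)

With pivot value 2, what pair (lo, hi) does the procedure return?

(4, 8)

pivot = 2; lo=0, mid=0, hi=8
v[mid]=2=2: mid=1
v[mid]=2=2: mid=2
v[mid]=2=2: mid=3
v[mid]=1<2: swap v[0],v[3]; lo=1,mid=4 → [1,2,2,2,2,1,1,2,1]
v[mid]=2=2: mid=5
v[mid]=1<2: swap v[1],v[5]; lo=2,mid=6 → [1,1,2,2,2,2,1,2,1]
v[mid]=1<2: swap v[2],v[6]; lo=3,mid=7 → [1,1,1,2,2,2,2,2,1]
v[mid]=2=2: mid=8
v[mid]=1<2: swap v[3],v[8]; lo=4,mid=9 → [1,1,1,1,2,2,2,2,2]
end: lo=4, hi=8; v = [1,1,1,1,2,2,2,2,2]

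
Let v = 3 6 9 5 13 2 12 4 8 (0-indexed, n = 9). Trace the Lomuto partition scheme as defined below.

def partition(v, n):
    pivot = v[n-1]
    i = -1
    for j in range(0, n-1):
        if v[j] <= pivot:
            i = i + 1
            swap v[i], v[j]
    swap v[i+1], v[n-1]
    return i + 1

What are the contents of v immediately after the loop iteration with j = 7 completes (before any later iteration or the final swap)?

3 6 5 2 4 9 12 13 8

pivot = v[8] = 8; i = -1
j=0: v[0]=3 ≤ 8 → i=0, swap v[0],v[0] (no change) → 3 6 9 5 13 2 12 4 8
j=1: v[1]=6 ≤ 8 → i=1, swap v[1],v[1] (no change) → 3 6 9 5 13 2 12 4 8
j=2: v[2]=9 > 8 → no swap
j=3: v[3]=5 ≤ 8 → i=2, swap v[2],v[3] → 3 6 5 9 13 2 12 4 8
j=4: v[4]=13 > 8 → no swap
j=5: v[5]=2 ≤ 8 → i=3, swap v[3],v[5] → 3 6 5 2 13 9 12 4 8
j=6: v[6]=12 > 8 → no swap
j=7: v[7]=4 ≤ 8 → i=4, swap v[4],v[7] → 3 6 5 2 4 9 12 13 8
(after j=7) v = 3 6 5 2 4 9 12 13 8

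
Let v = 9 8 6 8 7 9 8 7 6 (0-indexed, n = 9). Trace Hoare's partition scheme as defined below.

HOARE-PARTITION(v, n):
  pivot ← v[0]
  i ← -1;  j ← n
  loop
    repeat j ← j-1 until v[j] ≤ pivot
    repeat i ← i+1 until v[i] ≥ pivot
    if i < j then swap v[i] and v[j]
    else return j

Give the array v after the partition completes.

6 8 6 8 7 7 8 9 9

pivot = v[0] = 9; i = -1, j = 9
j→8 (v[8]=6≤9), i→0 (v[0]=9≥9); i<j, swap → 6 8 6 8 7 9 8 7 9
j→7 (v[7]=7≤9), i→5 (v[5]=9≥9); i<j, swap → 6 8 6 8 7 7 8 9 9
j→6, i→7; i≥j, return j=6. v = 6 8 6 8 7 7 8 9 9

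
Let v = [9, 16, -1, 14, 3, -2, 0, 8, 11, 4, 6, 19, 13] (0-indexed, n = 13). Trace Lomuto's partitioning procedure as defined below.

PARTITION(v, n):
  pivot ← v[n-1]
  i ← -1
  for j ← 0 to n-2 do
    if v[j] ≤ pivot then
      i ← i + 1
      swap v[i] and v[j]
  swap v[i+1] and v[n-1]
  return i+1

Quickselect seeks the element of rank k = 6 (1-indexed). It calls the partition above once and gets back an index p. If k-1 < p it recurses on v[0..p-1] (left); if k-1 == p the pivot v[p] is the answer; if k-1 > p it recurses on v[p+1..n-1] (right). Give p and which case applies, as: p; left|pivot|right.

pivot = v[12] = 13; i = -1
j=0: v[0]=9 ≤ 13 → i=0, swap v[0],v[0] (no change) → [9, 16, -1, 14, 3, -2, 0, 8, 11, 4, 6, 19, 13]
j=1: v[1]=16 > 13 → no swap
j=2: v[2]=-1 ≤ 13 → i=1, swap v[1],v[2] → [9, -1, 16, 14, 3, -2, 0, 8, 11, 4, 6, 19, 13]
j=3: v[3]=14 > 13 → no swap
j=4: v[4]=3 ≤ 13 → i=2, swap v[2],v[4] → [9, -1, 3, 14, 16, -2, 0, 8, 11, 4, 6, 19, 13]
j=5: v[5]=-2 ≤ 13 → i=3, swap v[3],v[5] → [9, -1, 3, -2, 16, 14, 0, 8, 11, 4, 6, 19, 13]
j=6: v[6]=0 ≤ 13 → i=4, swap v[4],v[6] → [9, -1, 3, -2, 0, 14, 16, 8, 11, 4, 6, 19, 13]
j=7: v[7]=8 ≤ 13 → i=5, swap v[5],v[7] → [9, -1, 3, -2, 0, 8, 16, 14, 11, 4, 6, 19, 13]
j=8: v[8]=11 ≤ 13 → i=6, swap v[6],v[8] → [9, -1, 3, -2, 0, 8, 11, 14, 16, 4, 6, 19, 13]
j=9: v[9]=4 ≤ 13 → i=7, swap v[7],v[9] → [9, -1, 3, -2, 0, 8, 11, 4, 16, 14, 6, 19, 13]
j=10: v[10]=6 ≤ 13 → i=8, swap v[8],v[10] → [9, -1, 3, -2, 0, 8, 11, 4, 6, 14, 16, 19, 13]
j=11: v[11]=19 > 13 → no swap
final swap v[9],v[12] → [9, -1, 3, -2, 0, 8, 11, 4, 6, 13, 16, 19, 14]; return 9
p = 9; k-1 = 5 < 9 ⇒ left

9; left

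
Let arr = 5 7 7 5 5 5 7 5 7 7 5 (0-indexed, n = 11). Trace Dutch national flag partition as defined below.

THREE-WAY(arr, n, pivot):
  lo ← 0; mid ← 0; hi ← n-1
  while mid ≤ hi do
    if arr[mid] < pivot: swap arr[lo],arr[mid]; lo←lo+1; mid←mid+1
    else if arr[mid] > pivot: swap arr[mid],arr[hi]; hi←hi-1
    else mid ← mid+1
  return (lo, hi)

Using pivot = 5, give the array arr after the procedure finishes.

5 5 5 5 5 5 7 7 7 7 7

lo=0 mid=0 hi=10
5=5: mid=1
7>5: swap(1,10), hi=9 ⇒ 5 5 7 5 5 5 7 5 7 7 7
5=5: mid=2
7>5: swap(2,9), hi=8 ⇒ 5 5 7 5 5 5 7 5 7 7 7
7>5: swap(2,8), hi=7 ⇒ 5 5 7 5 5 5 7 5 7 7 7
7>5: swap(2,7), hi=6 ⇒ 5 5 5 5 5 5 7 7 7 7 7
5=5: mid=3
5=5: mid=4
5=5: mid=5
5=5: mid=6
7>5: swap(6,6), hi=5 ⇒ 5 5 5 5 5 5 7 7 7 7 7
done. lo=0 hi=5; arr=5 5 5 5 5 5 7 7 7 7 7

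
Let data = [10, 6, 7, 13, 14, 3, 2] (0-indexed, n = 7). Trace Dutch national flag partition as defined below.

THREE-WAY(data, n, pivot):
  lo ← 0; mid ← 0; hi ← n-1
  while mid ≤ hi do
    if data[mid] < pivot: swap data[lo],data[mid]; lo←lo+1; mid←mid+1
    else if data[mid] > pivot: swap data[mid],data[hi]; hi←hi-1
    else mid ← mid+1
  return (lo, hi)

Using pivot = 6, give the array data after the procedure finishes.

[2, 3, 6, 14, 13, 7, 10]

lo=0 mid=0 hi=6
10>6: swap(0,6), hi=5 ⇒ [2, 6, 7, 13, 14, 3, 10]
2<6: swap(0,0), lo=1 mid=1 ⇒ [2, 6, 7, 13, 14, 3, 10]
6=6: mid=2
7>6: swap(2,5), hi=4 ⇒ [2, 6, 3, 13, 14, 7, 10]
3<6: swap(1,2), lo=2 mid=3 ⇒ [2, 3, 6, 13, 14, 7, 10]
13>6: swap(3,4), hi=3 ⇒ [2, 3, 6, 14, 13, 7, 10]
14>6: swap(3,3), hi=2 ⇒ [2, 3, 6, 14, 13, 7, 10]
done. lo=2 hi=2; data=[2, 3, 6, 14, 13, 7, 10]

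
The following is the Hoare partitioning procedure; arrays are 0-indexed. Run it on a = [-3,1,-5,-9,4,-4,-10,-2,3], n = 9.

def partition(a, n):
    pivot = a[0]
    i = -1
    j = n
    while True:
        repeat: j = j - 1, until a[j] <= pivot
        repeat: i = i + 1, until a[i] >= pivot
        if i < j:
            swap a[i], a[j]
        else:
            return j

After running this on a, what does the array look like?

[-10,-4,-5,-9,4,1,-3,-2,3]

pivot = a[0] = -3; i = -1, j = 9
j→6 (a[6]=-10≤-3), i→0 (a[0]=-3≥-3); i<j, swap → [-10,1,-5,-9,4,-4,-3,-2,3]
j→5 (a[5]=-4≤-3), i→1 (a[1]=1≥-3); i<j, swap → [-10,-4,-5,-9,4,1,-3,-2,3]
j→3, i→4; i≥j, return j=3. a = [-10,-4,-5,-9,4,1,-3,-2,3]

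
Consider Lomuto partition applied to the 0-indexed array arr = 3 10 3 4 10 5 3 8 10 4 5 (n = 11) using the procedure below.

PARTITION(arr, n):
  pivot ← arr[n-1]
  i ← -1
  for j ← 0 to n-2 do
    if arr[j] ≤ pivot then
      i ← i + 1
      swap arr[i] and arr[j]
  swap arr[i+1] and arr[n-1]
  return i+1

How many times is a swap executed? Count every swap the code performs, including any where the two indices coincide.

7

pivot = arr[10] = 5; i = -1
j=0: arr[0]=3 ≤ 5 → i=0, swap arr[0],arr[0] (no change) → 3 10 3 4 10 5 3 8 10 4 5
j=1: arr[1]=10 > 5 → no swap
j=2: arr[2]=3 ≤ 5 → i=1, swap arr[1],arr[2] → 3 3 10 4 10 5 3 8 10 4 5
j=3: arr[3]=4 ≤ 5 → i=2, swap arr[2],arr[3] → 3 3 4 10 10 5 3 8 10 4 5
j=4: arr[4]=10 > 5 → no swap
j=5: arr[5]=5 ≤ 5 → i=3, swap arr[3],arr[5] → 3 3 4 5 10 10 3 8 10 4 5
j=6: arr[6]=3 ≤ 5 → i=4, swap arr[4],arr[6] → 3 3 4 5 3 10 10 8 10 4 5
j=7: arr[7]=8 > 5 → no swap
j=8: arr[8]=10 > 5 → no swap
j=9: arr[9]=4 ≤ 5 → i=5, swap arr[5],arr[9] → 3 3 4 5 3 4 10 8 10 10 5
final swap arr[6],arr[10] → 3 3 4 5 3 4 5 8 10 10 10; return 6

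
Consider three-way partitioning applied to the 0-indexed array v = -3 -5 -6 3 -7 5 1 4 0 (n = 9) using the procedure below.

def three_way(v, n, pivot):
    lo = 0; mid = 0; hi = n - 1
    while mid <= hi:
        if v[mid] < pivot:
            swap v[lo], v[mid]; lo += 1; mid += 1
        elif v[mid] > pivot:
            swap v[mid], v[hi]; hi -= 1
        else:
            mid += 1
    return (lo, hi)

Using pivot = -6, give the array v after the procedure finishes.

pivot = -6; lo=0, mid=0, hi=8
v[mid]=-3>-6: swap v[0],v[8]; hi=7 → 0 -5 -6 3 -7 5 1 4 -3
v[mid]=0>-6: swap v[0],v[7]; hi=6 → 4 -5 -6 3 -7 5 1 0 -3
v[mid]=4>-6: swap v[0],v[6]; hi=5 → 1 -5 -6 3 -7 5 4 0 -3
v[mid]=1>-6: swap v[0],v[5]; hi=4 → 5 -5 -6 3 -7 1 4 0 -3
v[mid]=5>-6: swap v[0],v[4]; hi=3 → -7 -5 -6 3 5 1 4 0 -3
v[mid]=-7<-6: swap v[0],v[0]; lo=1,mid=1 → -7 -5 -6 3 5 1 4 0 -3
v[mid]=-5>-6: swap v[1],v[3]; hi=2 → -7 3 -6 -5 5 1 4 0 -3
v[mid]=3>-6: swap v[1],v[2]; hi=1 → -7 -6 3 -5 5 1 4 0 -3
v[mid]=-6=-6: mid=2
end: lo=1, hi=1; v = -7 -6 3 -5 5 1 4 0 -3

-7 -6 3 -5 5 1 4 0 -3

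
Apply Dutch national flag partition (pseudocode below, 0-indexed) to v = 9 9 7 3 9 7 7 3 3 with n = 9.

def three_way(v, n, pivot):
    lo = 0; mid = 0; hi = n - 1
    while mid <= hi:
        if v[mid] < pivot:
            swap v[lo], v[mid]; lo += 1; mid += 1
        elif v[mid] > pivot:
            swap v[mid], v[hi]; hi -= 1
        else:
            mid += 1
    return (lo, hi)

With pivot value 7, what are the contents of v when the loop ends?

3 3 3 7 7 7 9 9 9

lo=0 mid=0 hi=8
9>7: swap(0,8), hi=7 ⇒ 3 9 7 3 9 7 7 3 9
3<7: swap(0,0), lo=1 mid=1 ⇒ 3 9 7 3 9 7 7 3 9
9>7: swap(1,7), hi=6 ⇒ 3 3 7 3 9 7 7 9 9
3<7: swap(1,1), lo=2 mid=2 ⇒ 3 3 7 3 9 7 7 9 9
7=7: mid=3
3<7: swap(2,3), lo=3 mid=4 ⇒ 3 3 3 7 9 7 7 9 9
9>7: swap(4,6), hi=5 ⇒ 3 3 3 7 7 7 9 9 9
7=7: mid=5
7=7: mid=6
done. lo=3 hi=5; v=3 3 3 7 7 7 9 9 9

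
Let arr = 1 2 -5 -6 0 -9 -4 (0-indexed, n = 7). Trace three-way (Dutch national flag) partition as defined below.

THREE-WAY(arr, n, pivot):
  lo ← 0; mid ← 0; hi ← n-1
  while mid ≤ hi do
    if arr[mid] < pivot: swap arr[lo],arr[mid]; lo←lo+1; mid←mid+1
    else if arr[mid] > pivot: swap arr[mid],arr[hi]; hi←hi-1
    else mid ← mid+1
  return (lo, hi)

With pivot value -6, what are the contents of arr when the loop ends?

-9 -6 -5 0 2 -4 1

lo=0 mid=0 hi=6
1>-6: swap(0,6), hi=5 ⇒ -4 2 -5 -6 0 -9 1
-4>-6: swap(0,5), hi=4 ⇒ -9 2 -5 -6 0 -4 1
-9<-6: swap(0,0), lo=1 mid=1 ⇒ -9 2 -5 -6 0 -4 1
2>-6: swap(1,4), hi=3 ⇒ -9 0 -5 -6 2 -4 1
0>-6: swap(1,3), hi=2 ⇒ -9 -6 -5 0 2 -4 1
-6=-6: mid=2
-5>-6: swap(2,2), hi=1 ⇒ -9 -6 -5 0 2 -4 1
done. lo=1 hi=1; arr=-9 -6 -5 0 2 -4 1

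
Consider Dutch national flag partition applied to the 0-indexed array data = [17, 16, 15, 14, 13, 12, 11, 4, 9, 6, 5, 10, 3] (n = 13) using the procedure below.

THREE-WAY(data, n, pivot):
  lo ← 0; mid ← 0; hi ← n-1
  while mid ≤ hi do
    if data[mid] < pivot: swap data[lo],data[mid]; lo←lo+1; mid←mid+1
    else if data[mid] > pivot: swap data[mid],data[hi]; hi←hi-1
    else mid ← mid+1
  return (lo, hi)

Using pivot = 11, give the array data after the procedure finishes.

lo=0 mid=0 hi=12
17>11: swap(0,12), hi=11 ⇒ [3, 16, 15, 14, 13, 12, 11, 4, 9, 6, 5, 10, 17]
3<11: swap(0,0), lo=1 mid=1 ⇒ [3, 16, 15, 14, 13, 12, 11, 4, 9, 6, 5, 10, 17]
16>11: swap(1,11), hi=10 ⇒ [3, 10, 15, 14, 13, 12, 11, 4, 9, 6, 5, 16, 17]
10<11: swap(1,1), lo=2 mid=2 ⇒ [3, 10, 15, 14, 13, 12, 11, 4, 9, 6, 5, 16, 17]
15>11: swap(2,10), hi=9 ⇒ [3, 10, 5, 14, 13, 12, 11, 4, 9, 6, 15, 16, 17]
5<11: swap(2,2), lo=3 mid=3 ⇒ [3, 10, 5, 14, 13, 12, 11, 4, 9, 6, 15, 16, 17]
14>11: swap(3,9), hi=8 ⇒ [3, 10, 5, 6, 13, 12, 11, 4, 9, 14, 15, 16, 17]
6<11: swap(3,3), lo=4 mid=4 ⇒ [3, 10, 5, 6, 13, 12, 11, 4, 9, 14, 15, 16, 17]
13>11: swap(4,8), hi=7 ⇒ [3, 10, 5, 6, 9, 12, 11, 4, 13, 14, 15, 16, 17]
9<11: swap(4,4), lo=5 mid=5 ⇒ [3, 10, 5, 6, 9, 12, 11, 4, 13, 14, 15, 16, 17]
12>11: swap(5,7), hi=6 ⇒ [3, 10, 5, 6, 9, 4, 11, 12, 13, 14, 15, 16, 17]
4<11: swap(5,5), lo=6 mid=6 ⇒ [3, 10, 5, 6, 9, 4, 11, 12, 13, 14, 15, 16, 17]
11=11: mid=7
done. lo=6 hi=6; data=[3, 10, 5, 6, 9, 4, 11, 12, 13, 14, 15, 16, 17]

[3, 10, 5, 6, 9, 4, 11, 12, 13, 14, 15, 16, 17]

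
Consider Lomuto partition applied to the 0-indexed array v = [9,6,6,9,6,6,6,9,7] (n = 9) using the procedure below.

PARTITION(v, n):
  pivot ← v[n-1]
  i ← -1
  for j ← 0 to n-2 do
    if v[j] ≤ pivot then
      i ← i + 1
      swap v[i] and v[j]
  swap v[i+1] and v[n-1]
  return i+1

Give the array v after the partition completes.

pivot=7, i=-1
j=0: 9>7, skip
j=1: 6≤7, i=0, swap(0,1) ⇒ [6,9,6,9,6,6,6,9,7]
j=2: 6≤7, i=1, swap(1,2) ⇒ [6,6,9,9,6,6,6,9,7]
j=3: 9>7, skip
j=4: 6≤7, i=2, swap(2,4) ⇒ [6,6,6,9,9,6,6,9,7]
j=5: 6≤7, i=3, swap(3,5) ⇒ [6,6,6,6,9,9,6,9,7]
j=6: 6≤7, i=4, swap(4,6) ⇒ [6,6,6,6,6,9,9,9,7]
j=7: 9>7, skip
swap(5,8) ⇒ [6,6,6,6,6,7,9,9,9]; return 5

[6,6,6,6,6,7,9,9,9]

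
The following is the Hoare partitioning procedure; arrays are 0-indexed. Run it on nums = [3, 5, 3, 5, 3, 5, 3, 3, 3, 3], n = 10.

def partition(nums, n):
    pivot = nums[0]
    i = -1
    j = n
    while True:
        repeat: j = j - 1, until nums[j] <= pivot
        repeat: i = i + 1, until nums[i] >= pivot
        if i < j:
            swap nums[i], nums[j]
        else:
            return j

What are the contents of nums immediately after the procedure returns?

[3, 3, 3, 3, 3, 5, 5, 3, 5, 3]

pivot = nums[0] = 3; i = -1, j = 10
j→9 (nums[9]=3≤3), i→0 (nums[0]=3≥3); i<j, swap → [3, 5, 3, 5, 3, 5, 3, 3, 3, 3]
j→8 (nums[8]=3≤3), i→1 (nums[1]=5≥3); i<j, swap → [3, 3, 3, 5, 3, 5, 3, 3, 5, 3]
j→7 (nums[7]=3≤3), i→2 (nums[2]=3≥3); i<j, swap → [3, 3, 3, 5, 3, 5, 3, 3, 5, 3]
j→6 (nums[6]=3≤3), i→3 (nums[3]=5≥3); i<j, swap → [3, 3, 3, 3, 3, 5, 5, 3, 5, 3]
j→4, i→4; i≥j, return j=4. nums = [3, 3, 3, 3, 3, 5, 5, 3, 5, 3]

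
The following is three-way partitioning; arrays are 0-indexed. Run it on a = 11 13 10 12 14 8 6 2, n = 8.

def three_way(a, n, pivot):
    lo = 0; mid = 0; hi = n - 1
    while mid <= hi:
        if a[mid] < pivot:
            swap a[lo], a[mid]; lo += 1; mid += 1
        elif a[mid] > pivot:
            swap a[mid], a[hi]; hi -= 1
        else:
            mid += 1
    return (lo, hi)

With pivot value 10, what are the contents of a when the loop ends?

2 6 8 10 14 12 13 11

pivot = 10; lo=0, mid=0, hi=7
a[mid]=11>10: swap a[0],a[7]; hi=6 → 2 13 10 12 14 8 6 11
a[mid]=2<10: swap a[0],a[0]; lo=1,mid=1 → 2 13 10 12 14 8 6 11
a[mid]=13>10: swap a[1],a[6]; hi=5 → 2 6 10 12 14 8 13 11
a[mid]=6<10: swap a[1],a[1]; lo=2,mid=2 → 2 6 10 12 14 8 13 11
a[mid]=10=10: mid=3
a[mid]=12>10: swap a[3],a[5]; hi=4 → 2 6 10 8 14 12 13 11
a[mid]=8<10: swap a[2],a[3]; lo=3,mid=4 → 2 6 8 10 14 12 13 11
a[mid]=14>10: swap a[4],a[4]; hi=3 → 2 6 8 10 14 12 13 11
end: lo=3, hi=3; a = 2 6 8 10 14 12 13 11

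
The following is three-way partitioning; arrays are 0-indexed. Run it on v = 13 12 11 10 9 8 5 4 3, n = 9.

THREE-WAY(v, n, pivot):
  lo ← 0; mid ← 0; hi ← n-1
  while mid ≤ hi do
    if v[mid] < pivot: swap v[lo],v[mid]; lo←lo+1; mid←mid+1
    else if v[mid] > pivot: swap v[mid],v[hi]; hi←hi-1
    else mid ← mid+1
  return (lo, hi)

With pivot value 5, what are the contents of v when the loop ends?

pivot = 5; lo=0, mid=0, hi=8
v[mid]=13>5: swap v[0],v[8]; hi=7 → 3 12 11 10 9 8 5 4 13
v[mid]=3<5: swap v[0],v[0]; lo=1,mid=1 → 3 12 11 10 9 8 5 4 13
v[mid]=12>5: swap v[1],v[7]; hi=6 → 3 4 11 10 9 8 5 12 13
v[mid]=4<5: swap v[1],v[1]; lo=2,mid=2 → 3 4 11 10 9 8 5 12 13
v[mid]=11>5: swap v[2],v[6]; hi=5 → 3 4 5 10 9 8 11 12 13
v[mid]=5=5: mid=3
v[mid]=10>5: swap v[3],v[5]; hi=4 → 3 4 5 8 9 10 11 12 13
v[mid]=8>5: swap v[3],v[4]; hi=3 → 3 4 5 9 8 10 11 12 13
v[mid]=9>5: swap v[3],v[3]; hi=2 → 3 4 5 9 8 10 11 12 13
end: lo=2, hi=2; v = 3 4 5 9 8 10 11 12 13

3 4 5 9 8 10 11 12 13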